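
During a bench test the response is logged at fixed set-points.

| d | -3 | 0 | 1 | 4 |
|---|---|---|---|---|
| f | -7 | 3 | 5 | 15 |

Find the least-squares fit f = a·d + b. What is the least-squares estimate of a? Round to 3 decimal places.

a = 3.120

From the data, Σd·d = 26, Σd = 2, Σ1 = 4.
For Aᵀf: Σd·f = 86, Σf = 16.
So AᵀA·[a, b]ᵀ = Aᵀf: [[26, 2]; [2, 4]]·[a, b]ᵀ = [86, 16]ᵀ.
Determinant 26·4 − 2² = 100.
a = (86·4 − 2·16)/100 = 78/25; b = (26·16 − 2·86)/100 = 61/25.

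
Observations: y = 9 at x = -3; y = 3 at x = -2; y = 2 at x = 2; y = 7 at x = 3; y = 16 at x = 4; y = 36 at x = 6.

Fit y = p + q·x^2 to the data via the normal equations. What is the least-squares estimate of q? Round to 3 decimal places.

q = 1.048

Sums needed: Σ1 = 6, Σx^2 = 78, Σx^2·x^2 = 1746.
Right-hand side: Σy = 73, Σx^2·y = 1716.
Eliminating q: 1746·(row 1) − 78·(row 2) gives 4392·p = 1746·73 − 78·1716 = -6390, so p = -355/244.
Then q = (1716 − 78·(-355/244))/1746 = 767/732.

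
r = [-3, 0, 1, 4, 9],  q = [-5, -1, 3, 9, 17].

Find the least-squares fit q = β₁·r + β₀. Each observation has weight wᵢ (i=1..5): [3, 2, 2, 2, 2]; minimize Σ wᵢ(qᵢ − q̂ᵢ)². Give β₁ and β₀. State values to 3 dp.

Forming MᵀWM = [[223, 19]; [19, 11]] and MᵀWq = [429, 41]ᵀ gives MᵀWM·[β₁, β₀]ᵀ = MᵀWq.
Determinant 223·11 − 19² = 2092.
β₁ = (429·11 − 19·41)/2092 = 985/523; β₀ = (223·41 − 19·429)/2092 = 248/523.

β₁ = 1.883, β₀ = 0.474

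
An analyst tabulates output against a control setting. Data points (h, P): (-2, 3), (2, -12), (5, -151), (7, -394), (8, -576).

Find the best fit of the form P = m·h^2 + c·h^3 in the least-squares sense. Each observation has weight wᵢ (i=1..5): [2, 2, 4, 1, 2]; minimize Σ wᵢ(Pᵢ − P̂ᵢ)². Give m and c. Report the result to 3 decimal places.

Compute the Gram sums: Σwᵢ·h^2·h^2 = 13157, Σwᵢ·h^2·h^3 = 94843, Σwᵢ·h^3·h^3 = 704693.
Moment sums: Σwᵢ·h^2·P = -108206, Σwᵢ·h^3·P = -800706.
XᵀWX·[m, c]ᵀ = XᵀWP becomes [[13157, 94843]; [94843, 704693]]·[m, c]ᵀ = [-108206, -800706]ᵀ.
Eliminating c: 704693·(row 1) − 94843·(row 2) gives 276451152·m = 704693·(-108206) − 94843·(-800706) = -310651600, so m = -19415725/17278197.
Then c = ((-800706) − 94843·(-19415725/17278197))/704693 = -17019199/17278197.

m = -1.124, c = -0.985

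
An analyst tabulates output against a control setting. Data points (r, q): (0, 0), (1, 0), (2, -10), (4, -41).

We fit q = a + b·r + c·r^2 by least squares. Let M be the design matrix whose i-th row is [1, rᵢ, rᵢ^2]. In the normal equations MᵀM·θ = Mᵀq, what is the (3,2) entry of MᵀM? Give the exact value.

73

Row 3 ↔ basis r^2, column 2 ↔ basis r, so (MᵀM)_{3,2} = Σᵢ (r^2)·(r) = (0)·(0) + (1)·(1) + (4)·(2) + (16)·(4) = 73.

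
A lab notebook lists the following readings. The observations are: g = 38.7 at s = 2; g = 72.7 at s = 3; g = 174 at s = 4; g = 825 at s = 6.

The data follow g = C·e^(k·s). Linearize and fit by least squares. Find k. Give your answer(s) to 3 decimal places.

k = 0.776

Linearized form: ln g = k·s + ln C. From the 4 transformed points,
Σs = 15.0000, Σ(s)² = 65.0000, Σln g = 19.8166, Σs·ln g = 81.0992.
Normal system: [[65.0000, 15.0000]; [15.0000, 4]]·[k, ln C]ᵀ = [81.0992, 19.8166]ᵀ.
Solving (det = 35.0000): k = 0.77565, ln C = 2.04548.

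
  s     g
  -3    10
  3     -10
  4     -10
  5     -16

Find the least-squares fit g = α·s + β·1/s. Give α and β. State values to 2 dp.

α = -2.84, β = -3.05

From the data, Σs·s = 59, Σs·1/s = 4, Σ1/s·1/s = 1169/3600.
For Xᵀg: Σs·g = -180, Σ1/s·g = -371/30.
det = 59·(1169/3600) − 4² = 11371/3600.
α = ((-180)·(1169/3600) − 4·(-371/30))/(11371/3600) = -32340/11371; β = (59·(-371/30) − 4·(-180))/(11371/3600) = -34680/11371.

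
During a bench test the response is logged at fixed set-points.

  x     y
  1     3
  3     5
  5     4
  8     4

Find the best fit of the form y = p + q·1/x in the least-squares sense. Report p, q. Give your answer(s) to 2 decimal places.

p = 4.58, q = -1.39

Setting ∂/∂p … = 0 gives: 4·p + (199/120)·q = 16;  (199/120)·p + (16801/14400)·q = 179/30.
Eliminating q: (16801/14400)·(row 1) − (199/120)·(row 2) gives (3067/1600)·p = (16801/14400)·16 − (199/120)·(179/30) = 31583/3600, so p = 126332/27603.
Then q = ((179/30) − (199/120)·(126332/27603))/(16801/14400) = -12800/9201.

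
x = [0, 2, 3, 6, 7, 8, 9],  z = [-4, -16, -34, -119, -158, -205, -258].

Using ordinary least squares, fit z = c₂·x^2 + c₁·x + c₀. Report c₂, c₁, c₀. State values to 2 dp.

From the data, Σx^2·x^2 = 14451, Σx^2·x = 1835, Σx^2 = 243, Σx·x = 243, Σx = 35, Σ1 = 7.
For Aᵀz: Σx^2·z = -46414, Σx·z = -5916, Σz = -794.
Solving the 3×3 system (Gaussian elimination) gives c₂ = -65921/21568, c₁ = -16181/21568, c₀ = -38561/10784.

c₂ = -3.06, c₁ = -0.75, c₀ = -3.58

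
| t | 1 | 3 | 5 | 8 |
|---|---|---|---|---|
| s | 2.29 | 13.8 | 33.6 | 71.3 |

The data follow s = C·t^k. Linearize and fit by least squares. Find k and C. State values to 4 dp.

k = 1.6586, C = 2.2785

Let Y = ln s. Fitting Y = k·ln t + ln C by least squares:
Σln t = 4.7875, Σ(ln t)² = 8.1213, Σln s = 11.2346, Σln t·ln s = 17.4127.
Equations: 8.1213·k + 4.7875·ln C = 17.4127;  4.7875·k + 4·ln C = 11.2346.
Slope k = (n·Σln t·ln s − Σln t·Σln s)/(n·Σ(ln t)² − (Σln t)²) = (4·17.4127 − 4.7875·11.2346)/9.5652 = 1.65861; ln C = (Σln s − k·Σln t)/n = 0.82352, so C = exp(0.82352) = 2.27850.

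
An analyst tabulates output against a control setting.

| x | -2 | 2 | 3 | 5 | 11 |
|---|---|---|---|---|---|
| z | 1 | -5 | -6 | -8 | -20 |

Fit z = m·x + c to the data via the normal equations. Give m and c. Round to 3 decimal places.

From the data, Σx·x = 163, Σx = 19, Σ1 = 5.
Moment sums: Σx·z = -290, Σz = -38.
Normal equations: [[163, 19]; [19, 5]]·[m, c]ᵀ = [-290, -38]ᵀ.
Eliminating c: 5·(row 1) − 19·(row 2) gives 454·m = 5·(-290) − 19·(-38) = -728, so m = -364/227.
Then c = ((-38) − 19·(-364/227))/5 = -342/227.

m = -1.604, c = -1.507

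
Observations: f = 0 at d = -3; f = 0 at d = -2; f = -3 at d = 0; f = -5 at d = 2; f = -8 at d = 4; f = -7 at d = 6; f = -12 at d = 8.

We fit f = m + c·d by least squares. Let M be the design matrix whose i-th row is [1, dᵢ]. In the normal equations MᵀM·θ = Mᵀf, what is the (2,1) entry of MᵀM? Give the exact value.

Row 2 ↔ basis d, column 1 ↔ basis 1, so (MᵀM)_{2,1} = Σᵢ d = (-3)·(1) + (-2)·(1) + (0)·(1) + (2)·(1) + (4)·(1) + (6)·(1) + (8)·(1) = 15.

15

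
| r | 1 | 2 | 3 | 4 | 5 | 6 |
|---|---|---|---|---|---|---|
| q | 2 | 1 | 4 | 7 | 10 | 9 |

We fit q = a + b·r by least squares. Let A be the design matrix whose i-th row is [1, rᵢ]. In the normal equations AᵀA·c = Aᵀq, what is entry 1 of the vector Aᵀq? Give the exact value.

33

Entry 1 ↔ basis 1, so (Aᵀq)_{1} = Σᵢ qᵢ = (1)·(2) + (1)·(1) + (1)·(4) + (1)·(7) + (1)·(10) + (1)·(9) = 33.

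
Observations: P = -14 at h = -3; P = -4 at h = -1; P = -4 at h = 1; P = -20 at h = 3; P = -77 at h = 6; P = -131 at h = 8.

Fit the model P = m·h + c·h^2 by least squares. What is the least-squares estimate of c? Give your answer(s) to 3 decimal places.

Forming AᵀA = [[120, 728]; [728, 5556]] and AᵀP = [-1528, -11470]ᵀ gives AᵀA·[m, c]ᵀ = AᵀP.
Eliminating c: 5556·(row 1) − 728·(row 2) gives 136736·m = 5556·(-1528) − 728·(-11470) = -139408, so m = -8713/8546.
Then c = ((-11470) − 728·(-8713/8546))/5556 = -16501/8546.

c = -1.931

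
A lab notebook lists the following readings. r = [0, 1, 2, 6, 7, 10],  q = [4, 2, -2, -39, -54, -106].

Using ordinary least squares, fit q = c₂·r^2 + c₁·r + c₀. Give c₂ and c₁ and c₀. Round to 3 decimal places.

c₂ = -0.946, c₁ = -1.610, c₀ = 4.435

Forming XᵀX = [[13714, 1568, 190]; [1568, 190, 26]; [190, 26, 6]] and Xᵀq = [-14656, -1674, -195]ᵀ gives XᵀX·[c₂, c₁, c₀]ᵀ = Xᵀq.
Solving the 3×3 system (Gaussian elimination) gives c₂ = -57803/61098, c₁ = -98357/61098, c₀ = 90319/20366.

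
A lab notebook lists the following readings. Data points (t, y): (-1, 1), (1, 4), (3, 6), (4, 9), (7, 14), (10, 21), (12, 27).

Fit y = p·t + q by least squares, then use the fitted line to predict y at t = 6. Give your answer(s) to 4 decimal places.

ŷ = 13.4131

Normal-equation sums: Σt·t = 320, Σt = 36, Σ1 = 7.
Right-hand side: Σt·y = 689, Σy = 82.
Determinant 320·7 − 36² = 944.
p = (689·7 − 36·82)/944 = 1871/944; q = (320·82 − 36·689)/944 = 359/236.
At t = 6: ŷ = (1871/944)·(6) + (359/236)·(1) = 6331/472.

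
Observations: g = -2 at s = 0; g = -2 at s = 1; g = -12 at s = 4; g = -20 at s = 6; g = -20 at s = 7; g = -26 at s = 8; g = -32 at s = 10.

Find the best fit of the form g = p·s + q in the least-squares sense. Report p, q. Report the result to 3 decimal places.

MᵀM·[p, q]ᵀ = Mᵀg reads: 266·p + 36·q = -838;  36·p + 7·q = -114.
(Σs·s = 266, Σs = 36, Σ1 = 7, Σs·g = -838, Σg = -114.)
Δ = 266·7 − 36² = 566.
p = ((-838)·7 − 36·(-114))/566 = -881/283; q = (266·(-114) − 36·(-838))/566 = -78/283.

p = -3.113, q = -0.276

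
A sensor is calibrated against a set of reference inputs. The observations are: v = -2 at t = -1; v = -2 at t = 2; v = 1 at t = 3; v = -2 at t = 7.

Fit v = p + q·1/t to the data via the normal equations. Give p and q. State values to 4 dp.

Normal-equation sums: Σ1 = 4, Σ1/t = -1/42, Σ1/t·1/t = 2437/1764.
Moment sums: Σv = -5, Σ1/t·v = 22/21.
So XᵀX·[p, q]ᵀ = Xᵀv: [[4, -1/42]; [-1/42, 2437/1764]]·[p, q]ᵀ = [-5, 22/21]ᵀ.
Eliminating q: (2437/1764)·(row 1) − (-1/42)·(row 2) gives (1083/196)·p = (2437/1764)·(-5) − (-1/42)·(22/21) = -1349/196, so p = -71/57.
Then q = ((22/21) − (-1/42)·(-71/57))/(2437/1764) = 14/19.

p = -1.2456, q = 0.7368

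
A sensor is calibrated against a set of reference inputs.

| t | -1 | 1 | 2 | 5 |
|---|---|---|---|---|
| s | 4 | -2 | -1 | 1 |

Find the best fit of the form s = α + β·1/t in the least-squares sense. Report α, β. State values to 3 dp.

α = 1.037, β = -3.068

Normal-equation sums: Σ1 = 4, Σ1/t = 7/10, Σ1/t·1/t = 229/100.
Moment sums: Σs = 2, Σ1/t·s = -63/10.
Normal equations: [[4, 7/10]; [7/10, 229/100]]·[α, β]ᵀ = [2, -63/10]ᵀ.
Δ = 4·(229/100) − (7/10)² = 867/100.
α = (2·(229/100) − (7/10)·(-63/10))/(867/100) = 899/867; β = (4·(-63/10) − (7/10)·2)/(867/100) = -2660/867.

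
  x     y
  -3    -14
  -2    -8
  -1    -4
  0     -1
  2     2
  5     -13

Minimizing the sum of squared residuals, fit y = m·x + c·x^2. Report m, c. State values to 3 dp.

m = 2.110, c = -0.925

Forming AᵀA = [[43, 97]; [97, 739]] and Aᵀy = [1, -479]ᵀ gives AᵀA·[m, c]ᵀ = Aᵀy.
det = 43·739 − 97² = 22368.
m = (1·739 − 97·(-479))/22368 = 7867/3728; c = (43·(-479) − 97·1)/22368 = -3449/3728.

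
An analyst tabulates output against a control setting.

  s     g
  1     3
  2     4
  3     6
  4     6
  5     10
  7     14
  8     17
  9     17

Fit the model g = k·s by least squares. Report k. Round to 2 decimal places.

k = 1.97

From the data, Σs·s = 249.
For Mᵀg: Σs·g = 490.
MᵀM·[k]ᵀ = Mᵀg becomes [[249]]·[k]ᵀ = [490]ᵀ.
Hence k = 490 / 249 ≈ 1.96787.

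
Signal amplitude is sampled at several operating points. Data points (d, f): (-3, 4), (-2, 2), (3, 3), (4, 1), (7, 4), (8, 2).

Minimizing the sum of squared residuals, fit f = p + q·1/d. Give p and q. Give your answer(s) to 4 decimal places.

Compute the Gram sums: Σ1 = 6, Σ1/d = 1/56, Σ1/d·1/d = 16109/28224.
Moment sums: Σf = 16, Σ1/d·f = -11/42.
Normal equations: [[6, 1/56]; [1/56, 16109/28224]]·[p, q]ᵀ = [16, -11/42]ᵀ.
Eliminating q: (16109/28224)·(row 1) − (1/56)·(row 2) gives (32215/9408)·p = (16109/28224)·16 − (1/56)·(-11/42) = 64469/7056, so p = 257876/96645.
Then q = ((-11/42) − (1/56)·(257876/96645))/(16109/28224) = -17472/32215.

p = 2.6683, q = -0.5424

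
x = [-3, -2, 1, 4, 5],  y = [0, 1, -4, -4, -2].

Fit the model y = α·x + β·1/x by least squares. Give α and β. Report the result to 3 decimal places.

α = -0.312, β = -2.964

Entries of AᵀA: Σx·x = 55, Σx·1/x = 5, Σ1/x·1/x = 5269/3600.
And Σx·y = -32, Σ1/x·y = -59/10.
So AᵀA·[α, β]ᵀ = Aᵀy: [[55, 5]; [5, 5269/3600]]·[α, β]ᵀ = [-32, -59/10]ᵀ.
det = 55·(5269/3600) − 5² = 39959/720.
α = ((-32)·(5269/3600) − 5·(-59/10))/(39959/720) = -62408/199795; β = (55·(-59/10) − 5·(-32))/(39959/720) = -118440/39959.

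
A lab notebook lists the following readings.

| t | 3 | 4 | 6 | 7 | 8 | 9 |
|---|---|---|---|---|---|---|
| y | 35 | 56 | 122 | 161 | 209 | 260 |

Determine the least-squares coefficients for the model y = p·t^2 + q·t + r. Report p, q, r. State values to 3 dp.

p = 2.918, q = 2.689, r = -0.093

Forming AᵀA = [[14691, 1891, 255]; [1891, 255, 37]; [255, 37, 6]] and Aᵀy = [47928, 6200, 843]ᵀ gives AᵀA·[p, q, r]ᵀ = Aᵀy.
Solving the 3×3 system (Gaussian elimination) gives p = 817/280, q = 753/280, r = -13/140.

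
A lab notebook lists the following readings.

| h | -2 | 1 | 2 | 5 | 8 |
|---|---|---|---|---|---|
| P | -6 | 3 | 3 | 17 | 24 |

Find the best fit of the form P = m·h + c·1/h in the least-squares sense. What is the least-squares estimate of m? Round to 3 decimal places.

m = 3.092

Setting ∂/∂m … = 0 gives: 98·m + 5·c = 298;  5·m + (2489/1600)·c = 139/10.
(Σh·h = 98, Σh·1/h = 5, Σ1/h·1/h = 2489/1600, Σh·P = 298, Σ1/h·P = 139/10.)
det = 98·(2489/1600) − 5² = 101961/800.
m = (298·(2489/1600) − 5·(139/10))/(101961/800) = 35029/11329; c = (98·(139/10) − 5·298)/(101961/800) = -11360/11329.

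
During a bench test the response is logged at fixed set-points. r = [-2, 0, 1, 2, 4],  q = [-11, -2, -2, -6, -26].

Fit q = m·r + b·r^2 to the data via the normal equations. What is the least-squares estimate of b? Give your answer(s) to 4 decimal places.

b = -1.9700

Forming XᵀX = [[25, 65]; [65, 289]] and Xᵀq = [-96, -486]ᵀ gives XᵀX·[m, b]ᵀ = Xᵀq.
det = 25·289 − 65² = 3000.
m = ((-96)·289 − 65·(-486))/3000 = 641/500; b = (25·(-486) − 65·(-96))/3000 = -197/100.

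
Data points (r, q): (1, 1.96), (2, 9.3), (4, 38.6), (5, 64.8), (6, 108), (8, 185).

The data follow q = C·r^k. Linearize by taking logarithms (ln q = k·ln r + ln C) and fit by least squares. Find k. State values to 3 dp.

k = 2.191

Let Y = ln q. Fitting Y = k·ln r + ln C by least squares:
Sums: Σln r = 7.5601, Σ(ln r)² = 12.5270, Σln q = 20.6300, Σln r·ln q = 32.5683.
Normal system: [[12.5270, 7.5601]; [7.5601, 6]]·[k, ln C]ᵀ = [32.5683, 20.6300]ᵀ.
Solving (det = 18.0074): k = 2.19052, ln C = 0.67825.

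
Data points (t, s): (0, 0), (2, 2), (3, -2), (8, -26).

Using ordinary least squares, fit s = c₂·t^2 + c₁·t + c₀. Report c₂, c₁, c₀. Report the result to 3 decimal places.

c₂ = -0.576, c₁ = 1.309, c₀ = 0.337

Forming AᵀA = [[4193, 547, 77]; [547, 77, 13]; [77, 13, 4]] and Aᵀs = [-1674, -210, -26]ᵀ gives AᵀA·[c₂, c₁, c₀]ᵀ = Aᵀs.
Solving the 3×3 system (Gaussian elimination) gives c₂ = -393/682, c₁ = 893/682, c₀ = 115/341.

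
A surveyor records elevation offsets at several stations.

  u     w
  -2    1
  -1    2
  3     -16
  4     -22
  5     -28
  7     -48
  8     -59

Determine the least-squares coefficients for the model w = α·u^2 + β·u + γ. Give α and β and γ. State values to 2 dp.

The normal equations are: 7476·α + 1062·β + 168·γ = -7318;  1062·α + 168·β + 24·γ = -1088;  168·α + 24·β + 7·γ = -170.
Inverting the 3×3 Gram matrix, [α, β, γ]ᵀ = [-18692/34419, -13837/4917, -18398/11473]ᵀ.

α = -0.54, β = -2.81, γ = -1.60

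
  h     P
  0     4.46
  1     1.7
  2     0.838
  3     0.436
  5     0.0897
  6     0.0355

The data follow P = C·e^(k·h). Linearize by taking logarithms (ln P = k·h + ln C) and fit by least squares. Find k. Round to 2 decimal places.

Let Y = ln P. Fitting Y = k·h + ln C by least squares:
XᵀX = [[75.0000, 17.0000]; [17.0000, 6]], rhs = [-34.3989, -4.7306]ᵀ  (here Σh = 17.0000, Σ(h)² = 75.0000, Σln P = -4.7306, Σh·ln P = -34.3989).
Solving (det = 161.0000): k = -0.78245, ln C = 1.42850.

k = -0.78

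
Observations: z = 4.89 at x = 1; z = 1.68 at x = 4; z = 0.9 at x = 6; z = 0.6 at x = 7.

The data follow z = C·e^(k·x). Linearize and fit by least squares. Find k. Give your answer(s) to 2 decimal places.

With ln zᵢ as the transformed response and xᵢ as the regressor:
Over the data: Σx = 18.0000, Σ(x)² = 102.0000, Σln z = 1.4898, Σx·ln z = -0.5456.
Normal system: [[102.0000, 18.0000]; [18.0000, 4]]·[k, ln C]ᵀ = [-0.5456, 1.4898]ᵀ.
Solving (det = 84.0000): k = -0.34522, ln C = 1.92595.

k = -0.35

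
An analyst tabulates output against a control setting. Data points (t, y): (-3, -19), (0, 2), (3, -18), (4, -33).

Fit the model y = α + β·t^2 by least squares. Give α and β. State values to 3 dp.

With design matrix M, MᵀM = [[4, 34]; [34, 418]] and Mᵀy = [-68, -861]ᵀ.
Determinant 4·418 − 34² = 516.
α = ((-68)·418 − 34·(-861))/516 = 425/258; β = (4·(-861) − 34·(-68))/516 = -283/129.

α = 1.647, β = -2.194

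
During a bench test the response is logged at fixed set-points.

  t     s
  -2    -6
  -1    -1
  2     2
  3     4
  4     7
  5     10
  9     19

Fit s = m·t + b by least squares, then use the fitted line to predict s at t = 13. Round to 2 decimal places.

ŝ = 26.79

Setting ∂/∂m … = 0 gives: 140·m + 20·b = 278;  20·m + 7·b = 35.
(Σt·t = 140, Σt = 20, Σ1 = 7, Σt·s = 278, Σs = 35.)
Determinant 140·7 − 20² = 580.
m = (278·7 − 20·35)/580 = 623/290; b = (140·35 − 20·278)/580 = -33/29.
At t = 13: ŝ = (623/290)·(13) + (-33/29)·(1) = 7769/290.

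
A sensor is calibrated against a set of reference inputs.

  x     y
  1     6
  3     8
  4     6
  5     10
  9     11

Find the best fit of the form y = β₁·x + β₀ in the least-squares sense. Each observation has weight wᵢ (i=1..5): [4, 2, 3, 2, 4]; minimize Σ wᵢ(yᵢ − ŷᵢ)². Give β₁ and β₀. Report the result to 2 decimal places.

β₁ = 0.64, β₀ = 5.23

AᵀWA·[β₁, β₀]ᵀ = AᵀWy reads: 444·β₁ + 68·β₀ = 640;  68·β₁ + 15·β₀ = 122.
Determinant 444·15 − 68² = 2036.
β₁ = (640·15 − 68·122)/2036 = 326/509; β₀ = (444·122 − 68·640)/2036 = 2662/509.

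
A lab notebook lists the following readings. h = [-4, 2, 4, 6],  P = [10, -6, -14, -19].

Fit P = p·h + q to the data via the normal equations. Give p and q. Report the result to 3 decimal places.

The normal system XᵀX·[p, q]ᵀ = XᵀP is [[72, 8]; [8, 4]]·[p, q]ᵀ = [-222, -29]ᵀ.
Δ = 72·4 − 8² = 224.
p = ((-222)·4 − 8·(-29))/224 = -41/14; q = (72·(-29) − 8·(-222))/224 = -39/28.

p = -2.929, q = -1.393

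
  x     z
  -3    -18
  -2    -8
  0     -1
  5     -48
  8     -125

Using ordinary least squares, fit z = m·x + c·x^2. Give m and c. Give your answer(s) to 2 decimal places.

From the data, Σx·x = 102, Σx·x^2 = 602, Σx^2·x^2 = 4818.
Right-hand side: Σx·z = -1170, Σx^2·z = -9394.
Normal equations: [[102, 602]; [602, 4818]]·[m, c]ᵀ = [-1170, -9394]ᵀ.
Δ = 102·4818 − 602² = 129032.
m = ((-1170)·4818 − 602·(-9394))/129032 = 2266/16129; c = (102·(-9394) − 602·(-1170))/129032 = -31731/16129.

m = 0.14, c = -1.97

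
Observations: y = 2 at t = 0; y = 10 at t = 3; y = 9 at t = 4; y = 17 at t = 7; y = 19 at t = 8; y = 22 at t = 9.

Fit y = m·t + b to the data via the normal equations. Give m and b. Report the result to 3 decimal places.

m = 2.156, b = 2.028

The normal system XᵀX·[m, b]ᵀ = Xᵀy is [[219, 31]; [31, 6]]·[m, b]ᵀ = [535, 79]ᵀ.
det = 219·6 − 31² = 353.
m = (535·6 − 31·79)/353 = 761/353; b = (219·79 − 31·535)/353 = 716/353.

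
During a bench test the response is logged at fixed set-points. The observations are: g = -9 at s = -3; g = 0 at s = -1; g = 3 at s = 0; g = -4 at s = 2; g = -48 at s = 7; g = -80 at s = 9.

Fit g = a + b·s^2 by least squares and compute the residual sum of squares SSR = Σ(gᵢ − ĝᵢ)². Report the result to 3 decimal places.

The normal equations are: 6·a + 144·b = -138;  144·a + 9060·b = -8929.
det = 6·9060 − 144² = 33624.
a = ((-138)·9060 − 144·(-8929))/33624 = 493/467; b = (6·(-8929) − 144·(-138))/33624 = -5617/5604.
Residuals: -1933/1868, -299/5604, 908/467, -1466/1401, 325/5604, 247/1868; SSR = 33455/5604.

SSR = 5.970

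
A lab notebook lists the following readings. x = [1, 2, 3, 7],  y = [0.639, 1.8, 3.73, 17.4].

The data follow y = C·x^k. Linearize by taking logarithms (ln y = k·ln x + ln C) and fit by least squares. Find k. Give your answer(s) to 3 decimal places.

k = 1.707

With ln yᵢ as the transformed response and ln xᵢ as the regressor:
XᵀX = [[5.4740, 3.7377]; [3.7377, 4]], rhs = [7.4121, 4.3128]ᵀ  (here Σln x = 3.7377, Σ(ln x)² = 5.4740, Σln y = 4.3128, Σln x·ln y = 7.4121).
Δ = 5.4740·4 − (3.7377)² = 7.9257; k = (7.4121·4 − 3.7377·4.3128)/7.9257 = 1.70691, ln C = (5.4740·4.3128 − 3.7377·7.4121)/7.9257 = -0.51676.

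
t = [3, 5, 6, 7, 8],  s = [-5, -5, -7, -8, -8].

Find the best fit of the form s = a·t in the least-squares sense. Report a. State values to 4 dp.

The normal equations are: 183·a = -202.
(Σt·t = 183, Σt·s = -202.)
a = (-202)/183 = -1.10383.

a = -1.1038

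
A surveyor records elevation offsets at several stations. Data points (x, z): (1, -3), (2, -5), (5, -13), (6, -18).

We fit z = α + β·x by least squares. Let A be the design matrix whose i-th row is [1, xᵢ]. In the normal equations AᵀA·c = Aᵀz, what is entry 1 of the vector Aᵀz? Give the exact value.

Entry 1 ↔ basis 1, so (Aᵀz)_{1} = Σᵢ zᵢ = (1)·(-3) + (1)·(-5) + (1)·(-13) + (1)·(-18) = -39.

-39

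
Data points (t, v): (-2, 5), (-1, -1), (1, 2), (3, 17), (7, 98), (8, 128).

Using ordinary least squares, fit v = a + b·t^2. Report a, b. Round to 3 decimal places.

a = -1.858, b = 2.032

Normal-equation sums: Σ1 = 6, Σt^2 = 128, Σt^2·t^2 = 6596.
For Mᵀv: Σv = 249, Σt^2·v = 13168.
So MᵀM·[a, b]ᵀ = Mᵀv: [[6, 128]; [128, 6596]]·[a, b]ᵀ = [249, 13168]ᵀ.
det = 6·6596 − 128² = 23192.
a = (249·6596 − 128·13168)/23192 = -10775/5798; b = (6·13168 − 128·249)/23192 = 5892/2899.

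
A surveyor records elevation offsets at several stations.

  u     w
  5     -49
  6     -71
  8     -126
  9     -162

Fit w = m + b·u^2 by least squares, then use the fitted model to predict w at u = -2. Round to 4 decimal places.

From the data, Σ1 = 4, Σu^2 = 206, Σu^2·u^2 = 12578.
Right-hand side: Σw = -408, Σu^2·w = -24967.
det = 4·12578 − 206² = 7876.
m = ((-408)·12578 − 206·(-24967))/7876 = 5689/3938; b = (4·(-24967) − 206·(-408))/7876 = -3955/1969.
At u = -2: ŵ = (5689/3938)·(1) + (-3955/1969)·(4) = -25951/3938.

ŵ = -6.5899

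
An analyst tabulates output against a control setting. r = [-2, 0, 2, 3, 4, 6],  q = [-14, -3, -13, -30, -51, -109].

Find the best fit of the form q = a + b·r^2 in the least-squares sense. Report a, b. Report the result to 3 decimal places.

From the data, Σ1 = 6, Σr^2 = 69, Σr^2·r^2 = 1665.
Right-hand side: Σq = -220, Σr^2·q = -5118.
XᵀX·[a, b]ᵀ = Xᵀq becomes [[6, 69]; [69, 1665]]·[a, b]ᵀ = [-220, -5118]ᵀ.
Eliminating b: 1665·(row 1) − 69·(row 2) gives 5229·a = 1665·(-220) − 69·(-5118) = -13158, so a = -1462/581.
Then b = ((-5118) − 69·(-1462/581))/1665 = -5176/1743.

a = -2.516, b = -2.970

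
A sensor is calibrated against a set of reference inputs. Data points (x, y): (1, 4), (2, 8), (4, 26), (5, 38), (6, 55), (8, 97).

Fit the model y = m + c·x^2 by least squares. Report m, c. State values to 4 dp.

Normal-equation sums: Σ1 = 6, Σx^2 = 146, Σx^2·x^2 = 6290.
Right-hand side: Σy = 228, Σx^2·y = 9590.
Normal equations: [[6, 146]; [146, 6290]]·[m, c]ᵀ = [228, 9590]ᵀ.
det = 6·6290 − 146² = 16424.
m = (228·6290 − 146·9590)/16424 = 8495/4106; c = (6·9590 − 146·228)/16424 = 6063/4106.

m = 2.0689, c = 1.4766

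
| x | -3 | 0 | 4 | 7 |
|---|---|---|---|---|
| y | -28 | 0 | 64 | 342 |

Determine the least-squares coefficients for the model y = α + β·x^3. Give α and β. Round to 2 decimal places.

Entries of MᵀM: Σ1 = 4, Σx^3 = 380, Σx^3·x^3 = 122474.
For Mᵀy: Σy = 378, Σx^3·y = 122158.
MᵀM·[α, β]ᵀ = Mᵀy becomes [[4, 380]; [380, 122474]]·[α, β]ᵀ = [378, 122158]ᵀ.
Eliminating β: 122474·(row 1) − 380·(row 2) gives 345496·α = 122474·378 − 380·122158 = -124868, so α = -1643/4546.
Then β = (122158 − 380·(-1643/4546))/122474 = 43124/43187.

α = -0.36, β = 1.00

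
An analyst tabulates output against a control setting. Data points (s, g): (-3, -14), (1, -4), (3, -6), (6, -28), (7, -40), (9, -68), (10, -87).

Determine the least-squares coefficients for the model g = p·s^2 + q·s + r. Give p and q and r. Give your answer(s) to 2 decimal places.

p = -0.97, q = 1.34, r = -2.03

Sums needed: Σs^2·s^2 = 20421, Σs^2·s = 2289, Σs^2 = 285, Σs·s = 285, Σs = 33, Σ1 = 7.
For Xᵀg: Σs^2·g = -17360, Σs·g = -1910, Σg = -247.
Normal equations: [[20421, 2289, 285]; [2289, 285, 33]; [285, 33, 7]]·[p, q, r]ᵀ = [-17360, -1910, -247]ᵀ.
Row-reducing yields p = -140237/144312, q = 193073/144312, r = -12196/6013.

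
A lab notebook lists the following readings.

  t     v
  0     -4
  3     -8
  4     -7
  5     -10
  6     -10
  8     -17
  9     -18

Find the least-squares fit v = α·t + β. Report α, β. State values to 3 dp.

α = -1.607, β = -2.536

The normal equations are: 231·α + 35·β = -460;  35·α + 7·β = -74.
(Σt·t = 231, Σt = 35, Σ1 = 7, Σt·v = -460, Σv = -74.)
Eliminating β: 7·(row 1) − 35·(row 2) gives 392·α = 7·(-460) − 35·(-74) = -630, so α = -45/28.
Then β = ((-74) − 35·(-45/28))/7 = -71/28.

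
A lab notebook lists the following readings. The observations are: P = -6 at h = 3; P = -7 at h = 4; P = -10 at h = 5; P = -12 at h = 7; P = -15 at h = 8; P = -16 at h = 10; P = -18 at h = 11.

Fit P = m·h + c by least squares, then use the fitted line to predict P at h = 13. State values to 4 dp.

Normal-equation sums: Σh·h = 384, Σh = 48, Σ1 = 7.
And Σh·P = -658, ΣP = -84.
So AᵀA·[m, c]ᵀ = AᵀP: [[384, 48]; [48, 7]]·[m, c]ᵀ = [-658, -84]ᵀ.
Determinant 384·7 − 48² = 384.
m = ((-658)·7 − 48·(-84))/384 = -287/192; c = (384·(-84) − 48·(-658))/384 = -7/4.
At h = 13: P̂ = (-287/192)·(13) + (-7/4)·(1) = -4067/192.

P̂ = -21.1823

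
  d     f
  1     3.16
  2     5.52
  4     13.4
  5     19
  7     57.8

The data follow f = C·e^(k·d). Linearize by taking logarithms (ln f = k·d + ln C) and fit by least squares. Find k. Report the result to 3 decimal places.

k = 0.471

Taking logs, ln f = k·d + ln C, so regress ln f on d.
Sums: Σd = 19.0000, Σ(d)² = 95.0000, Σln f = 12.4556, Σd·ln f = 58.0695.
Normal system: [[95.0000, 19.0000]; [19.0000, 5]]·[k, ln C]ᵀ = [58.0695, 12.4556]ᵀ.
Slope k = (n·Σd·ln f − Σd·Σln f)/(n·Σ(d)² − (Σd)²) = (5·58.0695 − 19.0000·12.4556)/114.0000 = 0.47097; ln C = (Σln f − k·Σd)/n = 0.70145.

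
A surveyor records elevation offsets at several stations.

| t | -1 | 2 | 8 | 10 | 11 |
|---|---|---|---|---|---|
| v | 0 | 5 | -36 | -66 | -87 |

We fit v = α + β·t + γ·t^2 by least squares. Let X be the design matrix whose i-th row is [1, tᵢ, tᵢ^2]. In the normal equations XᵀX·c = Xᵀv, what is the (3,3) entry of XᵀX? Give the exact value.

28754

Row 3 ↔ basis t^2, column 3 ↔ basis t^2, so (XᵀX)_{3,3} = Σᵢ (t^2)·(t^2) = (1)·(1) + (4)·(4) + (64)·(64) + (100)·(100) + (121)·(121) = 28754.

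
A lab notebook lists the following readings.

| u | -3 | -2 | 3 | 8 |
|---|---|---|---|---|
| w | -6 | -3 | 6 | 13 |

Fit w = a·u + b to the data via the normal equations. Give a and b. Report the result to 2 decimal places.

a = 1.70, b = -0.05

Compute the Gram sums: Σu·u = 86, Σu = 6, Σ1 = 4.
And Σu·w = 146, Σw = 10.
Determinant 86·4 − 6² = 308.
a = (146·4 − 6·10)/308 = 131/77; b = (86·10 − 6·146)/308 = -4/77.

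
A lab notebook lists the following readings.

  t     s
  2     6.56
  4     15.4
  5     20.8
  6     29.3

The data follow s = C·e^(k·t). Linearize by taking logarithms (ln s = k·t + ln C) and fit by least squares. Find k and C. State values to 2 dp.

k = 0.37, C = 3.22

Let Y = ln s. Fitting Y = k·t + ln C by least squares:
Sums: Σt = 17.0000, Σ(t)² = 81.0000, Σln s = 11.0279, Σt·ln s = 50.1397.
Normal system: [[81.0000, 17.0000]; [17.0000, 4]]·[k, ln C]ᵀ = [50.1397, 11.0279]ᵀ.
Δ = 81.0000·4 − (17.0000)² = 35.0000; k = (50.1397·4 − 17.0000·11.0279)/35.0000 = 0.37385, ln C = (81.0000·11.0279 − 17.0000·50.1397)/35.0000 = 1.16812, so C = exp(1.16812) = 3.21594.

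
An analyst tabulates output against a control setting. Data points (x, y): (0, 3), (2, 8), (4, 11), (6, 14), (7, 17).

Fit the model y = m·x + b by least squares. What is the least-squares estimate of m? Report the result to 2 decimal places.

The normal system AᵀA·[m, b]ᵀ = Aᵀy is [[105, 19]; [19, 5]]·[m, b]ᵀ = [263, 53]ᵀ.
Determinant 105·5 − 19² = 164.
m = (263·5 − 19·53)/164 = 77/41; b = (105·53 − 19·263)/164 = 142/41.

m = 1.88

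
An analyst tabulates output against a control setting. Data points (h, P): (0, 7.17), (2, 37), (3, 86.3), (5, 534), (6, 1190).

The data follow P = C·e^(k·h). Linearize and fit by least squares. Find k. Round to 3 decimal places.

k = 0.860

With ln Pᵢ as the transformed response and hᵢ as the regressor:
Σh = 16.0000, Σ(h)² = 74.0000, Σln P = 23.4008, Σh·ln P = 94.4876.
Equations: 74.0000·k + 16.0000·ln C = 94.4876;  16.0000·k + 5·ln C = 23.4008.
Slope k = (n·Σh·ln P − Σh·Σln P)/(n·Σ(h)² − (Σh)²) = (5·94.4876 − 16.0000·23.4008)/114.0000 = 0.85987; ln C = (Σln P − k·Σh)/n = 1.92855.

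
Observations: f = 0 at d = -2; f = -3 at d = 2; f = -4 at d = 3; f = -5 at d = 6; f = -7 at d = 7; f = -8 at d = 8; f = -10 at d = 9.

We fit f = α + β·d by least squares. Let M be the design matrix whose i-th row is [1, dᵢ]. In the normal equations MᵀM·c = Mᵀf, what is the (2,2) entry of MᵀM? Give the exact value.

Row 2 ↔ basis d, column 2 ↔ basis d, so (MᵀM)_{2,2} = Σᵢ (d)·(d) = (-2)·(-2) + (2)·(2) + (3)·(3) + (6)·(6) + (7)·(7) + (8)·(8) + (9)·(9) = 247.

247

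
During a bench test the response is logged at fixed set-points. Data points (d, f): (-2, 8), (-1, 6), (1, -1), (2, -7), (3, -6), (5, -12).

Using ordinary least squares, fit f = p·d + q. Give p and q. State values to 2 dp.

Normal-equation sums: Σd·d = 44, Σd = 8, Σ1 = 6.
For Mᵀf: Σd·f = -115, Σf = -12.
Determinant 44·6 − 8² = 200.
p = ((-115)·6 − 8·(-12))/200 = -297/100; q = (44·(-12) − 8·(-115))/200 = 49/25.

p = -2.97, q = 1.96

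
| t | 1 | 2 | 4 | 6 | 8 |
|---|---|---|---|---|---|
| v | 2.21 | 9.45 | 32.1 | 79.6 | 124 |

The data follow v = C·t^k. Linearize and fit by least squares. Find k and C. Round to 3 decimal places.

Taking logs, ln v = k·ln t + ln C, so regress ln v on ln t.
Σln t = 5.9506, Σ(ln t)² = 9.9367, Σln v = 15.7052, Σln t·ln v = 24.2317.
Normal system: [[9.9367, 5.9506]; [5.9506, 5]]·[k, ln C]ᵀ = [24.2317, 15.7052]ᵀ.
Δ = 9.9367·5 − (5.9506)² = 14.2736; k = (24.2317·5 − 5.9506·15.7052)/14.2736 = 1.94085, ln C = (9.9367·15.7052 − 5.9506·24.2317)/14.2736 = 0.83117, so C = exp(0.83117) = 2.29601.

k = 1.941, C = 2.296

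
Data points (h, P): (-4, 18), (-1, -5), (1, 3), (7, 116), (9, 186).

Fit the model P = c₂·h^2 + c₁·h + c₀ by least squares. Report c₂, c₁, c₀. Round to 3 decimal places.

Setting ∂/∂c₂ … = 0 gives: 9220·c₂ + 1008·c₁ + 148·c₀ = 21036;  1008·c₂ + 148·c₁ + 12·c₀ = 2422;  148·c₂ + 12·c₁ + 5·c₀ = 318.
(Σh^2·h^2 = 9220, Σh^2·h = 1008, Σh^2 = 148, Σh·h = 148, Σh = 12, Σ1 = 5, Σh^2·P = 21036, Σh·P = 2422, ΣP = 318.)
Row-reducing yields c₂ = 94569/47089, c₁ = 274775/94178, c₀ = -134112/47089.

c₂ = 2.008, c₁ = 2.918, c₀ = -2.848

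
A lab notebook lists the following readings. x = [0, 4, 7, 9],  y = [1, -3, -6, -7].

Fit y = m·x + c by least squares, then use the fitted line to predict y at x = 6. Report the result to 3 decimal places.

ŷ = -4.663

With design matrix A, AᵀA = [[146, 20]; [20, 4]] and Aᵀy = [-117, -15]ᵀ.
Eliminating c: 4·(row 1) − 20·(row 2) gives 184·m = 4·(-117) − 20·(-15) = -168, so m = -21/23.
Then c = ((-15) − 20·(-21/23))/4 = 75/92.
At x = 6: ŷ = (-21/23)·(6) + (75/92)·(1) = -429/92.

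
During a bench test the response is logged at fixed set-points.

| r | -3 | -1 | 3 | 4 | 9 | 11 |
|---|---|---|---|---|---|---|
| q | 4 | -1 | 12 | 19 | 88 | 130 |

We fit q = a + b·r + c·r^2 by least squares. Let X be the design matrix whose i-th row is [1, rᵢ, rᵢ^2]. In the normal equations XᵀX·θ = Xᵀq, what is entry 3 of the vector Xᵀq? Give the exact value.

Entry 3 ↔ basis r^2, so (Xᵀq)_{3} = Σᵢ (r^2)·qᵢ = (9)·(4) + (1)·(-1) + (9)·(12) + (16)·(19) + (81)·(88) + (121)·(130) = 23305.

23305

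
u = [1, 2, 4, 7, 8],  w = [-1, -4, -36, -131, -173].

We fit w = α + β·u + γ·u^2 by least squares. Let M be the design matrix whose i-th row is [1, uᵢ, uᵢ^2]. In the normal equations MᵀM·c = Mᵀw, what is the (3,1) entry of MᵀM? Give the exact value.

134

Row 3 ↔ basis u^2, column 1 ↔ basis 1, so (MᵀM)_{3,1} = Σᵢ u^2 = (1)·(1) + (4)·(1) + (16)·(1) + (49)·(1) + (64)·(1) = 134.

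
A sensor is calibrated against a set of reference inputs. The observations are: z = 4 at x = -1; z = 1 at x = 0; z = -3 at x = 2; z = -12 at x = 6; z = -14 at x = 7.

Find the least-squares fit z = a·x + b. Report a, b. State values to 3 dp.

a = -2.220, b = 1.417

From the data, Σx·x = 90, Σx = 14, Σ1 = 5.
Right-hand side: Σx·z = -180, Σz = -24.
Normal equations: [[90, 14]; [14, 5]]·[a, b]ᵀ = [-180, -24]ᵀ.
Determinant 90·5 − 14² = 254.
a = ((-180)·5 − 14·(-24))/254 = -282/127; b = (90·(-24) − 14·(-180))/254 = 180/127.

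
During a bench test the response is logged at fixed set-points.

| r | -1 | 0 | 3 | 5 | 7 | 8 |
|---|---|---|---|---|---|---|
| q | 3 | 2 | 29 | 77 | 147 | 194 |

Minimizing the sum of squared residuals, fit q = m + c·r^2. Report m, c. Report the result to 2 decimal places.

The normal system XᵀX·[m, c]ᵀ = Xᵀq is [[6, 148]; [148, 7204]]·[m, c]ᵀ = [452, 21808]ᵀ.
Eliminating c: 7204·(row 1) − 148·(row 2) gives 21320·m = 7204·452 − 148·21808 = 28624, so m = 3578/2665.
Then c = (21808 − 148·(3578/2665))/7204 = 7994/2665.

m = 1.34, c = 3.00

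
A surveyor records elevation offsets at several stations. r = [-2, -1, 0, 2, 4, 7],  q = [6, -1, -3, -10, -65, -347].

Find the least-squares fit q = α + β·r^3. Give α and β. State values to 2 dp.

Compute the Gram sums: Σ1 = 6, Σr^3 = 406, Σr^3·r^3 = 121874.
Right-hand side: Σq = -420, Σr^3·q = -123308.
MᵀM·[α, β]ᵀ = Mᵀq becomes [[6, 406]; [406, 121874]]·[α, β]ᵀ = [-420, -123308]ᵀ.
Eliminating β: 121874·(row 1) − 406·(row 2) gives 566408·α = 121874·(-420) − 406·(-123308) = -1124032, so α = -140504/70801.
Then β = ((-123308) − 406·(-140504/70801))/121874 = -71166/70801.

α = -1.98, β = -1.01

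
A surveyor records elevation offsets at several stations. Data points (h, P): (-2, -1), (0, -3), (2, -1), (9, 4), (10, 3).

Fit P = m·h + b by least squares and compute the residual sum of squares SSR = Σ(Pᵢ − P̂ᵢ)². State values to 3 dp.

SSR = 6.000

Forming AᵀA = [[189, 19]; [19, 5]] and AᵀP = [66, 2]ᵀ gives AᵀA·[m, b]ᵀ = AᵀP.
Determinant 189·5 − 19² = 584.
m = (66·5 − 19·2)/584 = 1/2; b = (189·2 − 19·66)/584 = -3/2.
Residuals: 3/2, -3/2, -1/2, 1, -1/2; SSR = 6.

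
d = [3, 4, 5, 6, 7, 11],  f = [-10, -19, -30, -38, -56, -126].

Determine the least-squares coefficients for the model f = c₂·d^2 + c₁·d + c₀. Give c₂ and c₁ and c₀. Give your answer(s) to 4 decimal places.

With design matrix X, XᵀX = [[19300, 2106, 256]; [2106, 256, 36]; [256, 36, 6]] and Xᵀf = [-20502, -2262, -279]ᵀ.
Solving the 3×3 system (Gaussian elimination) gives c₂ = -1314/1529, c₁ = -18759/7645, c₀ = 74763/15290.

c₂ = -0.8594, c₁ = -2.4538, c₀ = 4.8897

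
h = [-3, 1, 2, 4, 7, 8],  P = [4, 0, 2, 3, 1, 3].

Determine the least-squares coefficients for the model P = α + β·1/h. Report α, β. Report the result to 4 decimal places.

The normal equations are: 6·α + (283/168)·β = 13;  (283/168)·α + (41197/28224)·β = 157/168.
(Σ1 = 6, Σ1/h = 283/168, Σ1/h·1/h = 41197/28224, ΣP = 13, Σ1/h·P = 157/168.)
Eliminating β: (41197/28224)·(row 1) − (283/168)·(row 2) gives (167093/28224)·α = (41197/28224)·13 − (283/168)·(157/168) = 27285/1568, so α = 28890/9829.
Then β = ((157/168) − (283/168)·(28890/9829))/(41197/28224) = -27048/9829.

α = 2.9393, β = -2.7519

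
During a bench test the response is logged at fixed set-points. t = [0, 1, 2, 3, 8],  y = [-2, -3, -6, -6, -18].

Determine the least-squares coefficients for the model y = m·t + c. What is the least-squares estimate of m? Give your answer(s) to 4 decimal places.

m = -2.0361

Entries of MᵀM: Σt·t = 78, Σt = 14, Σ1 = 5.
And Σt·y = -177, Σy = -35.
MᵀM·[m, c]ᵀ = Mᵀy becomes [[78, 14]; [14, 5]]·[m, c]ᵀ = [-177, -35]ᵀ.
Determinant 78·5 − 14² = 194.
m = ((-177)·5 − 14·(-35))/194 = -395/194; c = (78·(-35) − 14·(-177))/194 = -126/97.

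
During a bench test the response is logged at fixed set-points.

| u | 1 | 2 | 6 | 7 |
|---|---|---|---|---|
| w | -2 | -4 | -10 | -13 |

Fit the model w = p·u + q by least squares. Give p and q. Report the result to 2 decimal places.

Forming MᵀM = [[90, 16]; [16, 4]] and Mᵀw = [-161, -29]ᵀ gives MᵀM·[p, q]ᵀ = Mᵀw.
det = 90·4 − 16² = 104.
p = ((-161)·4 − 16·(-29))/104 = -45/26; q = (90·(-29) − 16·(-161))/104 = -17/52.

p = -1.73, q = -0.33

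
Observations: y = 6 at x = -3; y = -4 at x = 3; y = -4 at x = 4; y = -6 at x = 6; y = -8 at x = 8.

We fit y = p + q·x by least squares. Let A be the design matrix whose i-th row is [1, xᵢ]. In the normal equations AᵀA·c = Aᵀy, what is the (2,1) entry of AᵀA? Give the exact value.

18

Row 2 ↔ basis x, column 1 ↔ basis 1, so (AᵀA)_{2,1} = Σᵢ x = (-3)·(1) + (3)·(1) + (4)·(1) + (6)·(1) + (8)·(1) = 18.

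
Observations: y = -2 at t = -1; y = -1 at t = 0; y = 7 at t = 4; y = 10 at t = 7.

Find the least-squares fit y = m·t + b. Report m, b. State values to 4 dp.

The normal equations are: 66·m + 10·b = 100;  10·m + 4·b = 14.
Eliminating b: 4·(row 1) − 10·(row 2) gives 164·m = 4·100 − 10·14 = 260, so m = 65/41.
Then b = (14 − 10·(65/41))/4 = -19/41.

m = 1.5854, b = -0.4634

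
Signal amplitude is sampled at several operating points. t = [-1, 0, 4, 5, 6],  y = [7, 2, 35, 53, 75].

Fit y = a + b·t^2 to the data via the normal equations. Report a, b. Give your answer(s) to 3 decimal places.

a = 3.421, b = 1.986

From the data, Σ1 = 5, Σt^2 = 78, Σt^2·t^2 = 2178.
For Aᵀy: Σy = 172, Σt^2·y = 4592.
det = 5·2178 − 78² = 4806.
a = (172·2178 − 78·4592)/4806 = 2740/801; b = (5·4592 − 78·172)/4806 = 4772/2403.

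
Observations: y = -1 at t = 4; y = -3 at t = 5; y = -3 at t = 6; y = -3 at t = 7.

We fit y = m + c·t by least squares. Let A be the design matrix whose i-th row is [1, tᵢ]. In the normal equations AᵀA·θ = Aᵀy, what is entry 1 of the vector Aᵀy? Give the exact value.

-10

Entry 1 ↔ basis 1, so (Aᵀy)_{1} = Σᵢ yᵢ = (1)·(-1) + (1)·(-3) + (1)·(-3) + (1)·(-3) = -10.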